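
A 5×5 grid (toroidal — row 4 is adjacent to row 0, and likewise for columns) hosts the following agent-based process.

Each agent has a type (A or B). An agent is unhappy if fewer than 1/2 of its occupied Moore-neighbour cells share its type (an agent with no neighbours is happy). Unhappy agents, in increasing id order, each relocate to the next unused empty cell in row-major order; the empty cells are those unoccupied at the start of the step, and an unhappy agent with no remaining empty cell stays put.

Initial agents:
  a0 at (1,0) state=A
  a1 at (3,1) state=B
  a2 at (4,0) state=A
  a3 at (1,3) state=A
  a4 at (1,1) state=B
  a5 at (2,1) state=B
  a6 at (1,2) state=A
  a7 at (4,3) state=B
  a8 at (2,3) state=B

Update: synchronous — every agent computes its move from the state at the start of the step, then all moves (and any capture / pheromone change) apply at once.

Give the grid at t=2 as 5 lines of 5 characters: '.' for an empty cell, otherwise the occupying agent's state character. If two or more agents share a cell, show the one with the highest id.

AA...
ABA.B
.B...
.B...
...B.

t=1: a0@(0,0):A a1@(3,1):B a2@(0,1):A a3@(1,3):A a4@(0,2):B a5@(2,1):B a6@(0,3):A a7@(4,3):B a8@(0,4):B
t=2: a0@(0,0):A a1@(3,1):B a2@(0,1):A a3@(1,0):A a4@(1,1):B a5@(2,1):B a6@(1,2):A a7@(4,3):B a8@(1,4):B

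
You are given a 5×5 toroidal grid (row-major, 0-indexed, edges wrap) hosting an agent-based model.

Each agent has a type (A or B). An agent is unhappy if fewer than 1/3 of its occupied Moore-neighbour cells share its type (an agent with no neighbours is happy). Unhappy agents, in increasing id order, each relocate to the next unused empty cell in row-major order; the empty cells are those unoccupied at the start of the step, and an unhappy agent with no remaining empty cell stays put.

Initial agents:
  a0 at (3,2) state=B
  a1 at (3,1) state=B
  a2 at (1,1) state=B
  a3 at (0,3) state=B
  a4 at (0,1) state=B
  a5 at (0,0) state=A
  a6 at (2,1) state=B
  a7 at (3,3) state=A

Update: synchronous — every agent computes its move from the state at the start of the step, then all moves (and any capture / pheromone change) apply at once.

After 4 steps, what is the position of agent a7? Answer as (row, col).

(0, 3)

t=1: a0@(3,2):B a1@(3,1):B a2@(1,1):B a3@(0,3):B a4@(0,1):B a5@(0,2):A a6@(2,1):B a7@(0,4):A
t=2: a0@(3,2):B a1@(3,1):B a2@(1,1):B a3@(0,0):B a4@(0,1):B a5@(1,0):A a6@(2,1):B a7@(1,2):A
t=3: a0@(3,2):B a1@(3,1):B a2@(1,1):B a3@(0,0):B a4@(0,1):B a5@(0,2):A a6@(2,1):B a7@(0,3):A
t=4: (unchanged — steady state)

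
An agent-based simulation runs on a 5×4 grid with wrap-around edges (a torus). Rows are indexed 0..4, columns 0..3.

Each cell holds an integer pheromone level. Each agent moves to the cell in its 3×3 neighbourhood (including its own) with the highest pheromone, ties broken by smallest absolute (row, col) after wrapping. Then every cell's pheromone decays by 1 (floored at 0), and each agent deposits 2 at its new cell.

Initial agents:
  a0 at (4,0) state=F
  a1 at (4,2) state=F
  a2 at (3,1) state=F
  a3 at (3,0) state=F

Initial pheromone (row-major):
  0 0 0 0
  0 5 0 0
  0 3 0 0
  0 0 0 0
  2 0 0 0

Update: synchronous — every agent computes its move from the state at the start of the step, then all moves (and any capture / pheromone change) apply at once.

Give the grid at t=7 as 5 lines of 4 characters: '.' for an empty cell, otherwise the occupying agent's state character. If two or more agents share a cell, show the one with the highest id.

t=1: a0@(4,0) a1@(0,1) a2@(2,1) a3@(2,1) | pheromone: 0 2 0 0 / 0 4 0 0 / 0 6 0 0 / 0 0 0 0 / 3 0 0 0
t=2: a0@(4,0) a1@(1,1) a2@(2,1) a3@(2,1) | pheromone: 0 1 0 0 / 0 5 0 0 / 0 9 0 0 / 0 0 0 0 / 4 0 0 0
t=3: a0@(4,0) a1@(2,1) a2@(2,1) a3@(2,1) | pheromone: 0 0 0 0 / 0 4 0 0 / 0 14 0 0 / 0 0 0 0 / 5 0 0 0
t=4: a0@(4,0) a1@(2,1) a2@(2,1) a3@(2,1) | pheromone: 0 0 0 0 / 0 3 0 0 / 0 19 0 0 / 0 0 0 0 / 6 0 0 0
t=5: a0@(4,0) a1@(2,1) a2@(2,1) a3@(2,1) | pheromone: 0 0 0 0 / 0 2 0 0 / 0 24 0 0 / 0 0 0 0 / 7 0 0 0
t=6: a0@(4,0) a1@(2,1) a2@(2,1) a3@(2,1) | pheromone: 0 0 0 0 / 0 1 0 0 / 0 29 0 0 / 0 0 0 0 / 8 0 0 0
t=7: a0@(4,0) a1@(2,1) a2@(2,1) a3@(2,1) | pheromone: 0 0 0 0 / 0 0 0 0 / 0 34 0 0 / 0 0 0 0 / 9 0 0 0

....
....
.F..
....
F...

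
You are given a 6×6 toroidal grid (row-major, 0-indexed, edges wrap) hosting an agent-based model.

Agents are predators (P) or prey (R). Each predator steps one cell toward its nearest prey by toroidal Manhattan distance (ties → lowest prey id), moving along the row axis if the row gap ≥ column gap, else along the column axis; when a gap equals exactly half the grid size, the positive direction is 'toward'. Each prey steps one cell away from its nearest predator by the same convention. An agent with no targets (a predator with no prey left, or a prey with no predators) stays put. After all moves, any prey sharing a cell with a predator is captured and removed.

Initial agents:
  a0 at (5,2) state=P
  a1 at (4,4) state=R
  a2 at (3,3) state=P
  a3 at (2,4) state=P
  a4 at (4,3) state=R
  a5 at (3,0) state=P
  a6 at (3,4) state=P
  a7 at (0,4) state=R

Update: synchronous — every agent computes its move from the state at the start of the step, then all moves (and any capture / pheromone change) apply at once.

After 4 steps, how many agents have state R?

t=1: a0@(4,2):P a1@(5,4):R a2@(4,3):P a3@(3,4):P a4@(5,3):R a5@(3,5):P a6@(4,4):P a7@(5,4):R
t=2: a0@(5,2):P a1@(0,4):R a2@(5,3):P a3@(4,4):P a4@(0,3):R a5@(4,5):P a6@(5,4):P a7@(0,4):R
t=3: a0@(0,2):P a1@(1,4):R a2@(0,3):P a3@(5,4):P a4@(1,3):R a5@(5,5):P a6@(0,4):P a7@(1,4):R
t=4: a0@(1,2):P a1@(2,4):R a2@(1,3):P a3@(0,4):P a4@(2,3):R a5@(0,5):P a6@(1,4):P a7@(2,4):R

3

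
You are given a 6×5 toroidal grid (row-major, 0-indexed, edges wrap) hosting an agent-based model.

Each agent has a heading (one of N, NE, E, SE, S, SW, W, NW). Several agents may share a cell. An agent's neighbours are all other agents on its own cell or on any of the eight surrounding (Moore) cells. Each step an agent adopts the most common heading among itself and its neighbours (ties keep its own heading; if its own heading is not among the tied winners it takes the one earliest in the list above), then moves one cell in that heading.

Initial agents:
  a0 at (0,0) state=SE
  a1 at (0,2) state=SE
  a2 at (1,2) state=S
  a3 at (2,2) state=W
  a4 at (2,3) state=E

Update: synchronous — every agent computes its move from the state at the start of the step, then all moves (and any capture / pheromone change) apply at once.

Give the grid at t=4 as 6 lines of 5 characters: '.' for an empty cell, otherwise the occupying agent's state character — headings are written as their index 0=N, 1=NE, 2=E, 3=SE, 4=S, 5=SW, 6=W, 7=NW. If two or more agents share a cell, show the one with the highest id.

t=1: a0@(1,1):SE a1@(1,3):SE a2@(2,2):S a3@(2,1):W a4@(2,4):E
t=2: a0@(2,2):SE a1@(2,4):SE a2@(3,3):SE a3@(2,0):W a4@(2,0):E
t=3: a0@(3,3):SE a1@(3,0):SE a2@(4,4):SE a3@(2,4):W a4@(2,1):E
t=4: a0@(4,4):SE a1@(4,1):SE a2@(5,0):SE a3@(3,0):SE a4@(2,2):E

.....
.....
..2..
3....
.3..3
3....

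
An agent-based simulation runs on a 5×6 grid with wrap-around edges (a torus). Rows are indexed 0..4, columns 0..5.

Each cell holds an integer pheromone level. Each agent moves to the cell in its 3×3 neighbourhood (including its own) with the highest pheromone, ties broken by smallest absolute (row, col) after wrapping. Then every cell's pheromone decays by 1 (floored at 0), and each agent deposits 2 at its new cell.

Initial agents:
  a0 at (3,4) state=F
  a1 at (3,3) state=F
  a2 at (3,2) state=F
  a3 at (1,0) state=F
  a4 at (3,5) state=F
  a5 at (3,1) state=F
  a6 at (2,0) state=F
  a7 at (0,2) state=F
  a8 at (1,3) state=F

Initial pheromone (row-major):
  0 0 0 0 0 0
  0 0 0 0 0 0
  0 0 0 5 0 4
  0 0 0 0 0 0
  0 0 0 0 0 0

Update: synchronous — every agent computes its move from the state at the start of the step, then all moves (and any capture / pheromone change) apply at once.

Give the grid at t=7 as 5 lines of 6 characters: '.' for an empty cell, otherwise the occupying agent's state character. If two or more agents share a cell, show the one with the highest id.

.F....
......
...F.F
......
......

t=1: a0@(2,3) a1@(2,3) a2@(2,3) a3@(2,5) a4@(2,5) a5@(2,0) a6@(2,5) a7@(0,1) a8@(2,3) | pheromone: 0 2 0 0 0 0 / 0 0 0 0 0 0 / 2 0 0 12 0 9 / 0 0 0 0 0 0 / 0 0 0 0 0 0
t=2: a0@(2,3) a1@(2,3) a2@(2,3) a3@(2,5) a4@(2,5) a5@(2,5) a6@(2,5) a7@(0,1) a8@(2,3) | pheromone: 0 3 0 0 0 0 / 0 0 0 0 0 0 / 1 0 0 19 0 16 / 0 0 0 0 0 0 / 0 0 0 0 0 0
t=3: a0@(2,3) a1@(2,3) a2@(2,3) a3@(2,5) a4@(2,5) a5@(2,5) a6@(2,5) a7@(0,1) a8@(2,3) | pheromone: 0 4 0 0 0 0 / 0 0 0 0 0 0 / 0 0 0 26 0 23 / 0 0 0 0 0 0 / 0 0 0 0 0 0
t=4: a0@(2,3) a1@(2,3) a2@(2,3) a3@(2,5) a4@(2,5) a5@(2,5) a6@(2,5) a7@(0,1) a8@(2,3) | pheromone: 0 5 0 0 0 0 / 0 0 0 0 0 0 / 0 0 0 33 0 30 / 0 0 0 0 0 0 / 0 0 0 0 0 0
t=5: a0@(2,3) a1@(2,3) a2@(2,3) a3@(2,5) a4@(2,5) a5@(2,5) a6@(2,5) a7@(0,1) a8@(2,3) | pheromone: 0 6 0 0 0 0 / 0 0 0 0 0 0 / 0 0 0 40 0 37 / 0 0 0 0 0 0 / 0 0 0 0 0 0
t=6: a0@(2,3) a1@(2,3) a2@(2,3) a3@(2,5) a4@(2,5) a5@(2,5) a6@(2,5) a7@(0,1) a8@(2,3) | pheromone: 0 7 0 0 0 0 / 0 0 0 0 0 0 / 0 0 0 47 0 44 / 0 0 0 0 0 0 / 0 0 0 0 0 0
t=7: a0@(2,3) a1@(2,3) a2@(2,3) a3@(2,5) a4@(2,5) a5@(2,5) a6@(2,5) a7@(0,1) a8@(2,3) | pheromone: 0 8 0 0 0 0 / 0 0 0 0 0 0 / 0 0 0 54 0 51 / 0 0 0 0 0 0 / 0 0 0 0 0 0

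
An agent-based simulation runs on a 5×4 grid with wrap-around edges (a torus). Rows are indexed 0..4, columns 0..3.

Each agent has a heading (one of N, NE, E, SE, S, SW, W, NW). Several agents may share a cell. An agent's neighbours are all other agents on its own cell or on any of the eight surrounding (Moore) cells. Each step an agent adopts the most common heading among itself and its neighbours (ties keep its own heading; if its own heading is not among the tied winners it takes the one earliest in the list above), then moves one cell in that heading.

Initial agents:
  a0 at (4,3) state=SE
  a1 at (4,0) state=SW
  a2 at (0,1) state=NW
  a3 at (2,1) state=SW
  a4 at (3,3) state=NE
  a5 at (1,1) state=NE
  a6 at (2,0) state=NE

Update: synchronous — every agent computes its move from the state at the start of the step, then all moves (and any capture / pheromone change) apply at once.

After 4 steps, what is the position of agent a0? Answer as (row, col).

(4, 3)

t=1: a0@(0,0):SE a1@(0,3):SW a2@(4,0):NW a3@(1,2):NE a4@(2,0):NE a5@(0,2):NE a6@(1,1):NE
t=2: a0@(1,1):SE a1@(4,0):NE a2@(3,3):NW a3@(0,3):NE a4@(1,1):NE a5@(4,3):NE a6@(0,2):NE
t=3: a0@(0,2):NE a1@(3,1):NE a2@(2,0):NE a3@(4,0):NE a4@(0,2):NE a5@(3,0):NE a6@(4,3):NE
t=4: a0@(4,3):NE a1@(2,2):NE a2@(1,1):NE a3@(3,1):NE a4@(4,3):NE a5@(2,1):NE a6@(3,0):NE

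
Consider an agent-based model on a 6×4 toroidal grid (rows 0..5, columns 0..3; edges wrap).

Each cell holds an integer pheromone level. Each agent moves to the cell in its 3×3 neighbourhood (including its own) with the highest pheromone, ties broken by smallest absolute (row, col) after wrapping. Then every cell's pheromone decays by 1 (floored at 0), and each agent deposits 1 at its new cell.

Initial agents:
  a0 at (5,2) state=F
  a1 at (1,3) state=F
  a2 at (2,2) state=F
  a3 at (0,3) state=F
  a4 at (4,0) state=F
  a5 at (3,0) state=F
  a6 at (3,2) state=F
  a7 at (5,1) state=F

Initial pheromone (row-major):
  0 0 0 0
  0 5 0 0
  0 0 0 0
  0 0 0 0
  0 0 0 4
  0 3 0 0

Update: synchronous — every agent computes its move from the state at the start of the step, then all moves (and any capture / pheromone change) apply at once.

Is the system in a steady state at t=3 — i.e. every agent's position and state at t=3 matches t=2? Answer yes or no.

t=1: a0@(4,3) a1@(0,0) a2@(1,1) a3@(0,0) a4@(4,3) a5@(4,3) a6@(4,3) a7@(5,1) | pheromone: 2 0 0 0 / 0 5 0 0 / 0 0 0 0 / 0 0 0 0 / 0 0 0 7 / 0 3 0 0
t=2: a0@(4,3) a1@(1,1) a2@(1,1) a3@(1,1) a4@(4,3) a5@(4,3) a6@(4,3) a7@(5,1) | pheromone: 1 0 0 0 / 0 7 0 0 / 0 0 0 0 / 0 0 0 0 / 0 0 0 10 / 0 3 0 0
t=3: a0@(4,3) a1@(1,1) a2@(1,1) a3@(1,1) a4@(4,3) a5@(4,3) a6@(4,3) a7@(5,1) | pheromone: 0 0 0 0 / 0 9 0 0 / 0 0 0 0 / 0 0 0 0 / 0 0 0 13 / 0 3 0 0

yes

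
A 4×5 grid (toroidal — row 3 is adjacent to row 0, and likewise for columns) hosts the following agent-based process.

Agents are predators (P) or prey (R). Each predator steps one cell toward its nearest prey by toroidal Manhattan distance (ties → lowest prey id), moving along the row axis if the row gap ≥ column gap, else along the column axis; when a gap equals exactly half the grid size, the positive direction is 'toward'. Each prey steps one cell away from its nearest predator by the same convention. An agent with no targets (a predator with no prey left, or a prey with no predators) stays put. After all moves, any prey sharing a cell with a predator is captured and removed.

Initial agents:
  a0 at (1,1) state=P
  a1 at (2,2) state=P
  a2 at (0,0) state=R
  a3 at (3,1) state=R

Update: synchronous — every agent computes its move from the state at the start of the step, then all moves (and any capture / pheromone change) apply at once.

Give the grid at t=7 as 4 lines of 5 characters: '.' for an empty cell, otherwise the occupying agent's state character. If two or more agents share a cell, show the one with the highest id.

.R...
R....
.P...
.....

t=1: a0@(0,1):P a1@(3,2):P a2@(3,0):R a3@(2,1):R
t=2: a0@(3,1):P a1@(3,1):P a2@(2,0):R a3@(1,1):R
t=3: a0@(2,1):P a1@(2,1):P a2@(1,0):R a3@(0,1):R
t=4: a0@(1,1):P a1@(1,1):P a2@(0,0):R a3@(3,1):R
t=5: a0@(0,1):P a1@(0,1):P a2@(3,0):R a3@(2,1):R
t=6: a0@(3,1):P a1@(3,1):P a2@(2,0):R a3@(1,1):R
t=7: a0@(2,1):P a1@(2,1):P a2@(1,0):R a3@(0,1):R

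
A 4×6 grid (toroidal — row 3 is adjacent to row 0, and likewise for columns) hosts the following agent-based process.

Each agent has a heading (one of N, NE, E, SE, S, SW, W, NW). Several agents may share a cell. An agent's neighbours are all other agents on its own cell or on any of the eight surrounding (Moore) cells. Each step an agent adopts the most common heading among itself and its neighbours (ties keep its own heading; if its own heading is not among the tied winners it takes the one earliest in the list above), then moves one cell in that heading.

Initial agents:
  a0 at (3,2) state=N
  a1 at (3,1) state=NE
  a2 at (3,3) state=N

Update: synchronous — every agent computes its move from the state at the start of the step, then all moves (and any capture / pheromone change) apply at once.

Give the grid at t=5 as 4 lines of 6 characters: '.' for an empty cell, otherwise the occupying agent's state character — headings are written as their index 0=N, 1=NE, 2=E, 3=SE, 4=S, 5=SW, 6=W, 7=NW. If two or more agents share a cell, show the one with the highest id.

t=1: a0@(2,2):N a1@(2,2):NE a2@(2,3):N
t=2: a0@(1,2):N a1@(1,2):N a2@(1,3):N
t=3: a0@(0,2):N a1@(0,2):N a2@(0,3):N
t=4: a0@(3,2):N a1@(3,2):N a2@(3,3):N
t=5: a0@(2,2):N a1@(2,2):N a2@(2,3):N

......
......
..00..
......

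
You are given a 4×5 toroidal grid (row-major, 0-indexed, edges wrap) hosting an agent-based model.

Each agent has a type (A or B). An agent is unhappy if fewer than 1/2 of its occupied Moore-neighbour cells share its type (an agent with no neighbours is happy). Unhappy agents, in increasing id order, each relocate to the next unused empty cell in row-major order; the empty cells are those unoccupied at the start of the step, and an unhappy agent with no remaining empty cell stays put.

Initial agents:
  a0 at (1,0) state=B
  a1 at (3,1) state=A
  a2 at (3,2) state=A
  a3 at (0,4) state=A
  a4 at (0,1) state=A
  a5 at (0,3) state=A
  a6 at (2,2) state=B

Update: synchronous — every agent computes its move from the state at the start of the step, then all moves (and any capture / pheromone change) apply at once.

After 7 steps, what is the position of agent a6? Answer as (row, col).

(1, 1)

t=1: a0@(0,0):B a1@(3,1):A a2@(3,2):A a3@(0,4):A a4@(0,1):A a5@(0,3):A a6@(0,2):B
t=2: a0@(1,0):B a1@(3,1):A a2@(3,2):A a3@(0,4):A a4@(0,1):A a5@(0,3):A a6@(1,1):B
t=3: a0@(0,0):B a1@(3,1):A a2@(3,2):A a3@(0,4):A a4@(0,1):A a5@(0,3):A a6@(1,1):B
t=4: a0@(0,2):B a1@(3,1):A a2@(3,2):A a3@(0,4):A a4@(0,1):A a5@(0,3):A a6@(1,1):B
t=5: a0@(0,0):B a1@(3,1):A a2@(3,2):A a3@(0,4):A a4@(0,1):A a5@(0,3):A a6@(1,1):B
t=6: a0@(0,2):B a1@(3,1):A a2@(3,2):A a3@(0,4):A a4@(0,1):A a5@(0,3):A a6@(1,1):B
t=7: a0@(0,0):B a1@(3,1):A a2@(3,2):A a3@(0,4):A a4@(0,1):A a5@(0,3):A a6@(1,1):B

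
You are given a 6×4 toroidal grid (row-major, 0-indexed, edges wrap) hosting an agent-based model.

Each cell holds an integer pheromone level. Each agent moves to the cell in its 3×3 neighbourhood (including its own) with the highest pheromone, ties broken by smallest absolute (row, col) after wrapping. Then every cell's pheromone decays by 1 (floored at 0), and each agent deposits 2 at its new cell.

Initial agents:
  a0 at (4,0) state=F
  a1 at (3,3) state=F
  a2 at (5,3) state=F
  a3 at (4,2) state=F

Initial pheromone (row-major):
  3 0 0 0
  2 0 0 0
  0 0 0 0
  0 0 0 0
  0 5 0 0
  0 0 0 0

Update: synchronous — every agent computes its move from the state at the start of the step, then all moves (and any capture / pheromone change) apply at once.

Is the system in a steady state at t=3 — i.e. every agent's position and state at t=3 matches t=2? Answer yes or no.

t=1: a0@(4,1) a1@(2,0) a2@(0,0) a3@(4,1) | pheromone: 4 0 0 0 / 1 0 0 0 / 2 0 0 0 / 0 0 0 0 / 0 8 0 0 / 0 0 0 0
t=2: a0@(4,1) a1@(2,0) a2@(0,0) a3@(4,1) | pheromone: 5 0 0 0 / 0 0 0 0 / 3 0 0 0 / 0 0 0 0 / 0 11 0 0 / 0 0 0 0
t=3: a0@(4,1) a1@(2,0) a2@(0,0) a3@(4,1) | pheromone: 6 0 0 0 / 0 0 0 0 / 4 0 0 0 / 0 0 0 0 / 0 14 0 0 / 0 0 0 0

yes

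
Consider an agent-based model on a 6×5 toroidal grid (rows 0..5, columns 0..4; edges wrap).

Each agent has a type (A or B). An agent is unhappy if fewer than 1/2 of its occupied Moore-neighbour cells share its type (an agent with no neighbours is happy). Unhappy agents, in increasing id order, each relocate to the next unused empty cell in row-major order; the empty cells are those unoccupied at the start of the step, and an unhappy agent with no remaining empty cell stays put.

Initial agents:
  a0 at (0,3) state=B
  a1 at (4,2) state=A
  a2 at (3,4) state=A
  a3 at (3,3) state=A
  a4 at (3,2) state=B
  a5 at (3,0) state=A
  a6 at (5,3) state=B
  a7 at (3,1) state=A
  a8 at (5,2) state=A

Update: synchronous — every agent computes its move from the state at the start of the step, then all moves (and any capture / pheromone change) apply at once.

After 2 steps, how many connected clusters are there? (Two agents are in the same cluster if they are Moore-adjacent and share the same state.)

3

t=1: a0@(0,3):B a1@(4,2):A a2@(3,4):A a3@(3,3):A a4@(0,0):B a5@(3,0):A a6@(0,1):B a7@(3,1):A a8@(0,2):A
t=2: a0@(0,4):B a1@(4,2):A a2@(3,4):A a3@(3,3):A a4@(0,0):B a5@(3,0):A a6@(0,1):B a7@(3,1):A a8@(1,0):A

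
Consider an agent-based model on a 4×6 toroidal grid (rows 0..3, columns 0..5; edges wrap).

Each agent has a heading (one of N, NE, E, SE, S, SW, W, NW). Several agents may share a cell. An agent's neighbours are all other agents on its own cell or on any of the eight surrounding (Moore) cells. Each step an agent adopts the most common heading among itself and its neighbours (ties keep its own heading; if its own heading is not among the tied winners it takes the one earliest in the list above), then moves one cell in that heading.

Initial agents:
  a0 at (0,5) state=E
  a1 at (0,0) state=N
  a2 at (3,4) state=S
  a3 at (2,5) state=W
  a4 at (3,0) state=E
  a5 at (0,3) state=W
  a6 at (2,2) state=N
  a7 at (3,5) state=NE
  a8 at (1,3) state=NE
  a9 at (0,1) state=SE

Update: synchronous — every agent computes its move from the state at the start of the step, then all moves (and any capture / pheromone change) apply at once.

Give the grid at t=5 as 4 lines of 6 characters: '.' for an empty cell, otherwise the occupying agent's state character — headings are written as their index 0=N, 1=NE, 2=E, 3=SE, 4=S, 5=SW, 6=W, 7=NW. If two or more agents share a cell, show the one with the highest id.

..1.22
......
....2.
....22

t=1: a0@(0,0):E a1@(0,1):E a2@(3,3):W a3@(2,4):W a4@(3,1):E a5@(0,2):W a6@(1,2):N a7@(3,0):E a8@(0,4):NE a9@(1,2):SE
t=2: a0@(0,1):E a1@(0,2):E a2@(3,2):W a3@(2,3):W a4@(3,2):E a5@(0,1):W a6@(0,2):N a7@(3,1):E a8@(3,5):NE a9@(2,3):SE
t=3: a0@(0,2):E a1@(0,3):E a2@(3,3):E a3@(2,2):W a4@(3,3):E a5@(0,2):E a6@(0,3):E a7@(3,2):E a8@(2,0):NE a9@(2,2):W
t=4: a0@(0,3):E a1@(0,4):E a2@(3,4):E a3@(2,3):E a4@(3,4):E a5@(0,3):E a6@(0,4):E a7@(3,3):E a8@(1,1):NE a9@(2,3):E
t=5: a0@(0,4):E a1@(0,5):E a2@(3,5):E a3@(2,4):E a4@(3,5):E a5@(0,4):E a6@(0,5):E a7@(3,4):E a8@(0,2):NE a9@(2,4):E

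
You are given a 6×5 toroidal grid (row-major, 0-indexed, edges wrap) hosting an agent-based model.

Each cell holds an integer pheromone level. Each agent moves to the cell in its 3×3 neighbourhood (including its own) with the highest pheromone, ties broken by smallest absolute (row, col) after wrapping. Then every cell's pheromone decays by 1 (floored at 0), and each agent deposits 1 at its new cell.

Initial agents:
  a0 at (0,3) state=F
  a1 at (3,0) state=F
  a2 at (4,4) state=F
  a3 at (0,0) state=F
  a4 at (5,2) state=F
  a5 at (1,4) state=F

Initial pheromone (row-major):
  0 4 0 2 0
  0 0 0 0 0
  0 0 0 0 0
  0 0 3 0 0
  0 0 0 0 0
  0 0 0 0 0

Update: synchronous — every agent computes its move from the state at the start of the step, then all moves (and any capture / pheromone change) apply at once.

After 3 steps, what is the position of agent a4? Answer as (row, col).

(0, 1)

t=1: a0@(0,3) a1@(2,0) a2@(3,0) a3@(0,1) a4@(0,1) a5@(0,3) | pheromone: 0 5 0 3 0 / 0 0 0 0 0 / 1 0 0 0 0 / 1 0 2 0 0 / 0 0 0 0 0 / 0 0 0 0 0
t=2: a0@(0,3) a1@(2,0) a2@(2,0) a3@(0,1) a4@(0,1) a5@(0,3) | pheromone: 0 6 0 4 0 / 0 0 0 0 0 / 2 0 0 0 0 / 0 0 1 0 0 / 0 0 0 0 0 / 0 0 0 0 0
t=3: a0@(0,3) a1@(2,0) a2@(2,0) a3@(0,1) a4@(0,1) a5@(0,3) | pheromone: 0 7 0 5 0 / 0 0 0 0 0 / 3 0 0 0 0 / 0 0 0 0 0 / 0 0 0 0 0 / 0 0 0 0 0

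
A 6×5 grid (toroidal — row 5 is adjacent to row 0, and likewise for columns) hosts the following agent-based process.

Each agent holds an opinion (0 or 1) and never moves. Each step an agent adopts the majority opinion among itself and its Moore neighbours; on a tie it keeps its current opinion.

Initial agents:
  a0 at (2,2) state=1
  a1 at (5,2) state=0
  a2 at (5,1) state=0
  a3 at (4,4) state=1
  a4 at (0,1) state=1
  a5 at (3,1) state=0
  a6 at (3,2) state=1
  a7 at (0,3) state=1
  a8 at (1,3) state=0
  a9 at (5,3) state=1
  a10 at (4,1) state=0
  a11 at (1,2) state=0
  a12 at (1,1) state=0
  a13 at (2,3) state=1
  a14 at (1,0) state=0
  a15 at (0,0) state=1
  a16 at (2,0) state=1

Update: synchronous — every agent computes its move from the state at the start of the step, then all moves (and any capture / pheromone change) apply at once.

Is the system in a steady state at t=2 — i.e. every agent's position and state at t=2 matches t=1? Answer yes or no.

t=1: a0@(2,2):0 a1@(5,2):0 a2@(5,1):0 a3@(4,4):1 a4@(0,1):0 a5@(3,1):1 a6@(3,2):1 a7@(0,3):0 a8@(1,3):1 a9@(5,3):1 a10@(4,1):0 a11@(1,2):1 a12@(1,1):1 a13@(2,3):1 a14@(1,0):1 a15@(0,0):0 a16@(2,0):0
t=2: a0@(2,2):1 a1@(5,2):0 a2@(5,1):0 a3@(4,4):1 a4@(0,1):0 a5@(3,1):0 a6@(3,2):1 a7@(0,3):1 a8@(1,3):1 a9@(5,3):1 a10@(4,1):0 a11@(1,2):1 a12@(1,1):0 a13@(2,3):1 a14@(1,0):0 a15@(0,0):0 a16@(2,0):1

no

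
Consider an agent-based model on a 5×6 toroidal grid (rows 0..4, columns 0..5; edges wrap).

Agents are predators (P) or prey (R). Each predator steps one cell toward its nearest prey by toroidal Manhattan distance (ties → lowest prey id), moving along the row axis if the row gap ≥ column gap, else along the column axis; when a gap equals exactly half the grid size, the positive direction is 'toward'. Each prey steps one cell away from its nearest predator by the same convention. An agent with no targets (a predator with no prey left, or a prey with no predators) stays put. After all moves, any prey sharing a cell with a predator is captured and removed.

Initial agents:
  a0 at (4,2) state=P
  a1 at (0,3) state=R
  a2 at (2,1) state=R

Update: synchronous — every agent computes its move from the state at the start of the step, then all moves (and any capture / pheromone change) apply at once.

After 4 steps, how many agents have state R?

2

t=1: a0@(0,2):P a1@(1,3):R a2@(1,1):R
t=2: a0@(1,2):P a1@(2,3):R a2@(2,1):R
t=3: a0@(2,2):P a1@(3,3):R a2@(3,1):R
t=4: a0@(3,2):P a1@(4,3):R a2@(4,1):R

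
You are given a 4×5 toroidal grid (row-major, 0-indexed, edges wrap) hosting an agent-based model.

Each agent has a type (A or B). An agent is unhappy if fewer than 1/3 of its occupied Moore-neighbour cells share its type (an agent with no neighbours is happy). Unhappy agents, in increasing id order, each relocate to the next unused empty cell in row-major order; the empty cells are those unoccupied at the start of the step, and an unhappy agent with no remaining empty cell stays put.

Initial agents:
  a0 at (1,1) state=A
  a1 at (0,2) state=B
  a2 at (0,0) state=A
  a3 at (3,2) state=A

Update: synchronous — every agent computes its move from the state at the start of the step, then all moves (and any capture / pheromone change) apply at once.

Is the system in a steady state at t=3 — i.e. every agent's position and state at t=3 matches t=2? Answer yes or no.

t=1: a0@(1,1):A a1@(0,1):B a2@(0,0):A a3@(0,3):A
t=2: a0@(1,1):A a1@(0,2):B a2@(0,0):A a3@(0,3):A
t=3: a0@(1,1):A a1@(0,1):B a2@(0,0):A a3@(0,4):A

no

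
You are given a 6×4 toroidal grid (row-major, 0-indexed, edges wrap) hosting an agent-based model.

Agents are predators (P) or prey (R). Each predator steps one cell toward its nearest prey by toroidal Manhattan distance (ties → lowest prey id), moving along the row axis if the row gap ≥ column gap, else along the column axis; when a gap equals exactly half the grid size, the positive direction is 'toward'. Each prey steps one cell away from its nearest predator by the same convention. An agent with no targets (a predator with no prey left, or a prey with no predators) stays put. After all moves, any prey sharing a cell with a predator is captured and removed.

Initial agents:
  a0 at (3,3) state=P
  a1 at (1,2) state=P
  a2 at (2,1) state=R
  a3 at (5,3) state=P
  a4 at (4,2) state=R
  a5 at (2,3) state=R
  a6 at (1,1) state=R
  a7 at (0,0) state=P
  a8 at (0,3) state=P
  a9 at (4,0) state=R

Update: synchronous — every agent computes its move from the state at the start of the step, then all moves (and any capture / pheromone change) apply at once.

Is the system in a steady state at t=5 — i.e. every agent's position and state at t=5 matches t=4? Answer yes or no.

yes

t=1: a0@(2,3):P a1@(1,1):P a2@(3,1):R a3@(4,3):P a4@(5,2):R a7@(1,0):P a8@(1,3):P a9@(5,0):R
t=2: a0@(2,0):P a1@(2,1):P a2@(4,1):R a3@(5,3):P a4@(0,2):R a7@(0,0):P a8@(0,3):P
t=3: a0@(3,0):P a1@(3,1):P a2@(5,1):R a3@(0,3):P a7@(0,1):P a8@(0,2):P
t=4: a0@(4,0):P a1@(4,1):P a3@(0,0):P a7@(5,1):P a8@(5,2):P
t=5: (unchanged — steady state)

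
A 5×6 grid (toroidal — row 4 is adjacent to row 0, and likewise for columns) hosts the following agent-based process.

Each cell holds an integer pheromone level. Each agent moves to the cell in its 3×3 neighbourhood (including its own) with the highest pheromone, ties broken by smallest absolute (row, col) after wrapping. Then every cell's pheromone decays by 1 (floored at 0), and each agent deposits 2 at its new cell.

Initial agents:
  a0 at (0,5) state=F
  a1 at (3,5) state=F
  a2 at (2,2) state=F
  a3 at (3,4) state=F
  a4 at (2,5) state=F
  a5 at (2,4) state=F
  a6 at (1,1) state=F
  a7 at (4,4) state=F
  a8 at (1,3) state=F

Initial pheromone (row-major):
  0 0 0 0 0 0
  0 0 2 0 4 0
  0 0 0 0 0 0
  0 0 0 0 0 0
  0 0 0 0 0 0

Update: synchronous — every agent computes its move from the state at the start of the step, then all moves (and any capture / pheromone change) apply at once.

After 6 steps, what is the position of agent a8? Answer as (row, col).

(1, 4)

t=1: a0@(1,4) a1@(2,0) a2@(1,2) a3@(2,3) a4@(1,4) a5@(1,4) a6@(1,2) a7@(0,3) a8@(1,4) | pheromone: 0 0 0 2 0 0 / 0 0 5 0 11 0 / 2 0 0 2 0 0 / 0 0 0 0 0 0 / 0 0 0 0 0 0
t=2: a0@(1,4) a1@(2,0) a2@(1,2) a3@(1,4) a4@(1,4) a5@(1,4) a6@(1,2) a7@(1,4) a8@(1,4) | pheromone: 0 0 0 1 0 0 / 0 0 8 0 22 0 / 3 0 0 1 0 0 / 0 0 0 0 0 0 / 0 0 0 0 0 0
t=3: a0@(1,4) a1@(2,0) a2@(1,2) a3@(1,4) a4@(1,4) a5@(1,4) a6@(1,2) a7@(1,4) a8@(1,4) | pheromone: 0 0 0 0 0 0 / 0 0 11 0 33 0 / 4 0 0 0 0 0 / 0 0 0 0 0 0 / 0 0 0 0 0 0
t=4: a0@(1,4) a1@(2,0) a2@(1,2) a3@(1,4) a4@(1,4) a5@(1,4) a6@(1,2) a7@(1,4) a8@(1,4) | pheromone: 0 0 0 0 0 0 / 0 0 14 0 44 0 / 5 0 0 0 0 0 / 0 0 0 0 0 0 / 0 0 0 0 0 0
t=5: a0@(1,4) a1@(2,0) a2@(1,2) a3@(1,4) a4@(1,4) a5@(1,4) a6@(1,2) a7@(1,4) a8@(1,4) | pheromone: 0 0 0 0 0 0 / 0 0 17 0 55 0 / 6 0 0 0 0 0 / 0 0 0 0 0 0 / 0 0 0 0 0 0
t=6: a0@(1,4) a1@(2,0) a2@(1,2) a3@(1,4) a4@(1,4) a5@(1,4) a6@(1,2) a7@(1,4) a8@(1,4) | pheromone: 0 0 0 0 0 0 / 0 0 20 0 66 0 / 7 0 0 0 0 0 / 0 0 0 0 0 0 / 0 0 0 0 0 0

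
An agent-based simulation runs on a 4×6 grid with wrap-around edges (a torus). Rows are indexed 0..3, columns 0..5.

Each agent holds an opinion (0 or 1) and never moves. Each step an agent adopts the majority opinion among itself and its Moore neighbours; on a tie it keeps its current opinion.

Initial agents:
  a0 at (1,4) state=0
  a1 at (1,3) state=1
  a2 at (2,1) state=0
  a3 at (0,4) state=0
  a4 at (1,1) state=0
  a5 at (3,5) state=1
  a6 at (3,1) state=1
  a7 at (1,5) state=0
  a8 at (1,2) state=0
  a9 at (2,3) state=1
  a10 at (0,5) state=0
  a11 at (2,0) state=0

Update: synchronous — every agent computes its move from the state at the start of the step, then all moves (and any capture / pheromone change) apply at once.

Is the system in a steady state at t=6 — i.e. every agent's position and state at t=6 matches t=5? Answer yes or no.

t=1: a0@(1,4):0 a1@(1,3):0 a2@(2,1):0 a3@(0,4):0 a4@(1,1):0 a5@(3,5):0 a6@(3,1):0 a7@(1,5):0 a8@(1,2):0 a9@(2,3):1 a10@(0,5):0 a11@(2,0):0
t=2: a0@(1,4):0 a1@(1,3):0 a2@(2,1):0 a3@(0,4):0 a4@(1,1):0 a5@(3,5):0 a6@(3,1):0 a7@(1,5):0 a8@(1,2):0 a9@(2,3):0 a10@(0,5):0 a11@(2,0):0
t=3: (unchanged — steady state)

yes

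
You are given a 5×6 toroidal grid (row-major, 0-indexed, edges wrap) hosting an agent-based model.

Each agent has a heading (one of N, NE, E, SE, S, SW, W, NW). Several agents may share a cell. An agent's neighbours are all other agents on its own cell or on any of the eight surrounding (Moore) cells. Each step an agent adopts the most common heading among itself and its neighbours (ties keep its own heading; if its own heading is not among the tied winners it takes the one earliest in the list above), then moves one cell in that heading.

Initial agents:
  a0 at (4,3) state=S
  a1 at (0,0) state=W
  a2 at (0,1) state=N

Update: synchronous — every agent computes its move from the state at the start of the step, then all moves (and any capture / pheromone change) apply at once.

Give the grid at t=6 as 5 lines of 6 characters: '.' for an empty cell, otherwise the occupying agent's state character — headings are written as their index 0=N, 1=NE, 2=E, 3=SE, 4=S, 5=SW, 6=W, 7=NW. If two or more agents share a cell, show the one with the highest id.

6..4..
......
......
......
.0....

t=1: a0@(0,3):S a1@(0,5):W a2@(4,1):N
t=2: a0@(1,3):S a1@(0,4):W a2@(3,1):N
t=3: a0@(2,3):S a1@(0,3):W a2@(2,1):N
t=4: a0@(3,3):S a1@(0,2):W a2@(1,1):N
t=5: a0@(4,3):S a1@(0,1):W a2@(0,1):N
t=6: a0@(0,3):S a1@(0,0):W a2@(4,1):N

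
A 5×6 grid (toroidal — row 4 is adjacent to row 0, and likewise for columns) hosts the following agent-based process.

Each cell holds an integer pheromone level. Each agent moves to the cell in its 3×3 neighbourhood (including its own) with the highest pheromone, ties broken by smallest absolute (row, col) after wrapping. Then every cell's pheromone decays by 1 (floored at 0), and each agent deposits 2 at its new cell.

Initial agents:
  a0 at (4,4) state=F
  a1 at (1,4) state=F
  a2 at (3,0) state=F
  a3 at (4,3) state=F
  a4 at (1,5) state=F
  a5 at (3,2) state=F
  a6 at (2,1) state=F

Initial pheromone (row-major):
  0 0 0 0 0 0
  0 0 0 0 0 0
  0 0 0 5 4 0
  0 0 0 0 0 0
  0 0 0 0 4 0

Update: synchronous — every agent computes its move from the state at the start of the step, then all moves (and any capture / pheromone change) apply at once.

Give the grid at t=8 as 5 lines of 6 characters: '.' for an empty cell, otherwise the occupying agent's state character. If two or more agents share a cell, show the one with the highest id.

......
F.....
...F..
......
....F.

t=1: a0@(4,4) a1@(2,3) a2@(2,0) a3@(4,4) a4@(2,4) a5@(2,3) a6@(1,0) | pheromone: 0 0 0 0 0 0 / 2 0 0 0 0 0 / 2 0 0 8 5 0 / 0 0 0 0 0 0 / 0 0 0 0 7 0
t=2: a0@(4,4) a1@(2,3) a2@(1,0) a3@(4,4) a4@(2,3) a5@(2,3) a6@(1,0) | pheromone: 0 0 0 0 0 0 / 5 0 0 0 0 0 / 1 0 0 13 4 0 / 0 0 0 0 0 0 / 0 0 0 0 10 0
t=3: a0@(4,4) a1@(2,3) a2@(1,0) a3@(4,4) a4@(2,3) a5@(2,3) a6@(1,0) | pheromone: 0 0 0 0 0 0 / 8 0 0 0 0 0 / 0 0 0 18 3 0 / 0 0 0 0 0 0 / 0 0 0 0 13 0
t=4: a0@(4,4) a1@(2,3) a2@(1,0) a3@(4,4) a4@(2,3) a5@(2,3) a6@(1,0) | pheromone: 0 0 0 0 0 0 / 11 0 0 0 0 0 / 0 0 0 23 2 0 / 0 0 0 0 0 0 / 0 0 0 0 16 0
t=5: a0@(4,4) a1@(2,3) a2@(1,0) a3@(4,4) a4@(2,3) a5@(2,3) a6@(1,0) | pheromone: 0 0 0 0 0 0 / 14 0 0 0 0 0 / 0 0 0 28 1 0 / 0 0 0 0 0 0 / 0 0 0 0 19 0
t=6: a0@(4,4) a1@(2,3) a2@(1,0) a3@(4,4) a4@(2,3) a5@(2,3) a6@(1,0) | pheromone: 0 0 0 0 0 0 / 17 0 0 0 0 0 / 0 0 0 33 0 0 / 0 0 0 0 0 0 / 0 0 0 0 22 0
t=7: a0@(4,4) a1@(2,3) a2@(1,0) a3@(4,4) a4@(2,3) a5@(2,3) a6@(1,0) | pheromone: 0 0 0 0 0 0 / 20 0 0 0 0 0 / 0 0 0 38 0 0 / 0 0 0 0 0 0 / 0 0 0 0 25 0
t=8: a0@(4,4) a1@(2,3) a2@(1,0) a3@(4,4) a4@(2,3) a5@(2,3) a6@(1,0) | pheromone: 0 0 0 0 0 0 / 23 0 0 0 0 0 / 0 0 0 43 0 0 / 0 0 0 0 0 0 / 0 0 0 0 28 0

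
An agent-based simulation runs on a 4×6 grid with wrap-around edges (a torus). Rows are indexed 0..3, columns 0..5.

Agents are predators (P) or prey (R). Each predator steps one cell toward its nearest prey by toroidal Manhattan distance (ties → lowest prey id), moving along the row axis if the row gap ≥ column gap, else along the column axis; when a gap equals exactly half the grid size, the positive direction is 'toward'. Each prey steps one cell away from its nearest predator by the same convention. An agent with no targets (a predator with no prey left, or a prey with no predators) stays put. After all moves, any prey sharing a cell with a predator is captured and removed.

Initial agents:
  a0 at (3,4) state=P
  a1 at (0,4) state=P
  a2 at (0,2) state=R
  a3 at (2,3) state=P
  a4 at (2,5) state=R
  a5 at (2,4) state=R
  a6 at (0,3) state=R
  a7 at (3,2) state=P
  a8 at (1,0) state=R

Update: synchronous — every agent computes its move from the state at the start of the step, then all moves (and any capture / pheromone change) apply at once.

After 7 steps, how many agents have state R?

4

t=1: a0@(2,4):P a1@(0,3):P a2@(1,2):R a3@(2,4):P a4@(1,5):R a5@(1,4):R a7@(0,2):P a8@(1,1):R
t=2: a0@(1,4):P a1@(1,3):P a2@(2,2):R a3@(1,4):P a4@(0,5):R a5@(0,4):R a7@(1,2):P a8@(2,1):R
t=3: a0@(0,4):P a1@(2,3):P a2@(3,2):R a3@(0,4):P a4@(3,5):R a5@(3,4):R a7@(2,2):P a8@(3,1):R
t=4: a0@(3,4):P a1@(3,3):P a2@(0,2):R a3@(3,4):P a4@(2,5):R a5@(2,4):R a7@(3,2):P a8@(0,1):R
t=5: a0@(2,4):P a1@(0,3):P a2@(1,2):R a3@(2,4):P a4@(1,5):R a5@(1,4):R a7@(0,2):P a8@(1,1):R
t=6: a0@(1,4):P a1@(1,3):P a2@(2,2):R a3@(1,4):P a4@(0,5):R a5@(0,4):R a7@(1,2):P a8@(2,1):R
t=7: a0@(0,4):P a1@(2,3):P a2@(3,2):R a3@(0,4):P a4@(3,5):R a5@(3,4):R a7@(2,2):P a8@(3,1):R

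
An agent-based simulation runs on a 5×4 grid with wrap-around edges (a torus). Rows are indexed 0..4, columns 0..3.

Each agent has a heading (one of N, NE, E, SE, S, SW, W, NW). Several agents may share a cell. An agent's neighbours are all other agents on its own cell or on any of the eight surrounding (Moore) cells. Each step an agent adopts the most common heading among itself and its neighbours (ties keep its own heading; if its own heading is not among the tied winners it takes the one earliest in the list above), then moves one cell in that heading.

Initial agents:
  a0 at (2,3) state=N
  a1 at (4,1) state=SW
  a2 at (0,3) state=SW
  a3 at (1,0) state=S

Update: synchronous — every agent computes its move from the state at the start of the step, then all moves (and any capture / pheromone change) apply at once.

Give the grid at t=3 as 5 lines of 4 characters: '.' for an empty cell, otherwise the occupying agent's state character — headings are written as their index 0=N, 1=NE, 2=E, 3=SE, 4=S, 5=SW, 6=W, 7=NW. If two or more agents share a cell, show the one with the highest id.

t=1: a0@(1,3):N a1@(0,0):SW a2@(1,2):SW a3@(2,0):S
t=2: a0@(2,2):SW a1@(1,3):SW a2@(2,1):SW a3@(3,0):S
t=3: a0@(3,1):SW a1@(2,2):SW a2@(3,0):SW a3@(4,0):S

....
....
..5.
55..
4...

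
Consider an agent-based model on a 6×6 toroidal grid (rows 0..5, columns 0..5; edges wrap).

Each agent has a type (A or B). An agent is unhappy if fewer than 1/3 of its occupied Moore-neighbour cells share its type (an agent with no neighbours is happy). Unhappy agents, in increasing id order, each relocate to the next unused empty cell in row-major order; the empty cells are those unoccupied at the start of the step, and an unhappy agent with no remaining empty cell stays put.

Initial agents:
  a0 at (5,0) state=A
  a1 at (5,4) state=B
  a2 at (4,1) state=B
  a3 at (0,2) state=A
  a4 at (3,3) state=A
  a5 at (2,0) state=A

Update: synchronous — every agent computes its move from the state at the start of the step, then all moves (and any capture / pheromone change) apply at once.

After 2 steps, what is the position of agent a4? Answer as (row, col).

t=1: a0@(0,0):A a1@(5,4):B a2@(0,1):B a3@(0,2):A a4@(3,3):A a5@(2,0):A
t=2: a0@(0,3):A a1@(5,4):B a2@(0,4):B a3@(0,5):A a4@(3,3):A a5@(2,0):A

(3, 3)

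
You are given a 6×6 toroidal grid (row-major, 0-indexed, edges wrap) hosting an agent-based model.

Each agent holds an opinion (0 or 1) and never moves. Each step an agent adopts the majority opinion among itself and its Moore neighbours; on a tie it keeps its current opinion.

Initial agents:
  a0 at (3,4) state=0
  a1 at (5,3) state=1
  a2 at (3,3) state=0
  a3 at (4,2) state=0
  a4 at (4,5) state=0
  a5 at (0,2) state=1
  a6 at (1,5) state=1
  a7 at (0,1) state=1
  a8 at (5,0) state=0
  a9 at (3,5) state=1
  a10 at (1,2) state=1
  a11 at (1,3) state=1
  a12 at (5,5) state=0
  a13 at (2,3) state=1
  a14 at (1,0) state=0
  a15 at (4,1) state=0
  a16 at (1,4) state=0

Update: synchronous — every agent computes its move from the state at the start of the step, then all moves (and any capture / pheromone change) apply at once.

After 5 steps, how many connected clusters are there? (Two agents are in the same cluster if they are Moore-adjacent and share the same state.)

2

t=1: a0@(3,4):0 a1@(5,3):1 a2@(3,3):0 a3@(4,2):0 a4@(4,5):0 a5@(0,2):1 a6@(1,5):0 a7@(0,1):1 a8@(5,0):0 a9@(3,5):0 a10@(1,2):1 a11@(1,3):1 a12@(5,5):0 a13@(2,3):1 a14@(1,0):1 a15@(4,1):0 a16@(1,4):1
t=2: a0@(3,4):0 a1@(5,3):1 a2@(3,3):0 a3@(4,2):0 a4@(4,5):0 a5@(0,2):1 a6@(1,5):1 a7@(0,1):1 a8@(5,0):0 a9@(3,5):0 a10@(1,2):1 a11@(1,3):1 a12@(5,5):0 a13@(2,3):1 a14@(1,0):1 a15@(4,1):0 a16@(1,4):1
t=3: (unchanged — steady state)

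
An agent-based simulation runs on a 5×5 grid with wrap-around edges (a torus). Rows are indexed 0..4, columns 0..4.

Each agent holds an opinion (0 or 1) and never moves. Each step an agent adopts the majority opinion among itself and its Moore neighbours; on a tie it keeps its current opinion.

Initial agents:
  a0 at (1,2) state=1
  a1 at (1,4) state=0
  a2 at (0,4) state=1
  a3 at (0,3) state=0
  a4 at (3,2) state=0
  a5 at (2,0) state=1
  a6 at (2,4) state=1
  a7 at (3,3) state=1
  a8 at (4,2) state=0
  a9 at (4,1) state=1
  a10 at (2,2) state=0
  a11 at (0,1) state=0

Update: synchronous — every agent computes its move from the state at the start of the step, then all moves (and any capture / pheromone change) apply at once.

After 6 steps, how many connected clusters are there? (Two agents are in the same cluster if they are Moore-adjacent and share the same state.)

2

t=1: a0@(1,2):0 a1@(1,4):1 a2@(0,4):0 a3@(0,3):0 a4@(3,2):0 a5@(2,0):1 a6@(2,4):1 a7@(3,3):0 a8@(4,2):0 a9@(4,1):0 a10@(2,2):0 a11@(0,1):0
t=2: (unchanged — steady state)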